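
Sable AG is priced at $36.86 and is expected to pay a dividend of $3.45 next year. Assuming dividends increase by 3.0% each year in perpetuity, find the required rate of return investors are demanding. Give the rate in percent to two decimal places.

Rearranging the constant-growth DDM: r = D₁/P₀ + g.
r = 3.4500 / 36.86 + 0.03 = 0.09360 + 0.03 = 0.12360

12.36%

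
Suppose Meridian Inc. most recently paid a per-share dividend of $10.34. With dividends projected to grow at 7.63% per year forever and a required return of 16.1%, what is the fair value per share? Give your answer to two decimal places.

Gordon growth model: P₀ = D₁/(r − g). D₁ = 10.34 × (1 + 0.0763) = 11.1289.
P₀ = 11.1289 / (0.161 − 0.0763) = 11.1289 / 0.0847 = 131.3925

$131.39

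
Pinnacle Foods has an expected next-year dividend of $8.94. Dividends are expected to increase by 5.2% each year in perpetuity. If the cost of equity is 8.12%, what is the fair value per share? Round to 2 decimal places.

$306.16

Gordon growth model: P₀ = D₁/(r − g), with D₁ = 8.94 given directly.
P₀ = 8.9400 / (0.0812 − 0.052) = 8.9400 / 0.0292 = 306.1644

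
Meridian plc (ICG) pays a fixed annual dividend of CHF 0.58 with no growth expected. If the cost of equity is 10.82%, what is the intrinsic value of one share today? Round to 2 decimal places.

Zero-growth DDM (perpetuity): P₀ = D/r = 0.58 / 0.1082 = 5.3604

CHF 5.36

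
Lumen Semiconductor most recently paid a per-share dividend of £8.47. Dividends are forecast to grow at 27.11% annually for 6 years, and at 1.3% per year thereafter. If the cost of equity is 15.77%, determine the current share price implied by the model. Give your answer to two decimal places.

£175.26

Two-stage DDM. Project D₁…D_6 at 0.2711, terminal growth 0.013, discount at r = 0.1577.
D_1 = 10.7662
D_2 = 13.6849
D_3 = 17.3949
D_4 = 22.1107
D_5 = 28.1049
D_6 = 35.7241
Terminal value at t=6: TV = D_7/(r−g) = 36.1885/(0.1577−0.013) = 250.0936
P₀ = 10.7662/(1+0.1577)^1 + 13.6849/(1+0.1577)^2 + 17.3949/(1+0.1577)^3 + 22.1107/(1+0.1577)^4 + 28.1049/(1+0.1577)^5 + 35.7241/(1+0.1577)^6 + 250.0936/(1+0.1577)^6 = 175.2615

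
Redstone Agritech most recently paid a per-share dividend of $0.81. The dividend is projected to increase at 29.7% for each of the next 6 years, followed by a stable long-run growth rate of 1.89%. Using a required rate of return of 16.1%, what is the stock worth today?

Two-stage DDM. Project D₁…D_6 at 0.297, terminal growth 0.0189, discount at r = 0.161.
D_1 = 1.0506
D_2 = 1.3626
D_3 = 1.7673
D_4 = 2.2922
D_5 = 2.9729
D_6 = 3.8559
Terminal value at t=6: TV = D_7/(r−g) = 3.9288/(0.161−0.0189) = 27.6479
P₀ = 1.0506/(1+0.161)^1 + 1.3626/(1+0.161)^2 + 1.7673/(1+0.161)^3 + 2.2922/(1+0.161)^4 + 2.9729/(1+0.161)^5 + 3.8559/(1+0.161)^6 + 27.6479/(1+0.161)^6 = 18.5798

$18.58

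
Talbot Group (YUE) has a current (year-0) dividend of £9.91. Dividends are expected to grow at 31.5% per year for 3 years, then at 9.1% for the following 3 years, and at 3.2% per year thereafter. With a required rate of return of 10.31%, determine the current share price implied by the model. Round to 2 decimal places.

£327.70

Three-stage DDM. Project D₁…D_6; terminal Gordon value at t=6 with g = 0.032; discount at r = 0.1031.
D_1 = 13.0316
D_2 = 17.1366
D_3 = 22.5347
D_4 = 24.5853
D_5 = 26.8226
D_6 = 29.2634
TV_6 = 30.1999/(0.1031−0.032) = 424.7518
P₀ = Σ Dₜ/(1+r)ᵗ + TV_6/(1+r)^6 = 327.6998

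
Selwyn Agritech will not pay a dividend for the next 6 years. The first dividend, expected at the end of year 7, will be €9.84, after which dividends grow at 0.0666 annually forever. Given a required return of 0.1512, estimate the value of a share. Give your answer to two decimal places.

Deferred-dividend DDM. At t=6 the remaining stream is a growing perpetuity with first payment D_7 = 9.84.
V_6 = D_7/(r−g) = 9.84/(0.1512−0.0666) = 116.3121
P₀ = V_6/(1+r)^6 = 116.3121/(1+0.1512)^6 = 49.9712

€49.97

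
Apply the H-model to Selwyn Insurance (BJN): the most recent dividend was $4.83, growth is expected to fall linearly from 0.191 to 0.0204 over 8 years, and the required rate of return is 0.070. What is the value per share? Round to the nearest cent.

H-model: P₀ = D₀[(1+g_L) + H(g_S−g_L)]/(r−g_L), with H = 8/2 = 4.
P₀ = 4.83 × [(1+0.0204) + 4×(0.191−0.0204)] / (0.07−0.0204)
   = 4.83 × 1.7028 / 0.0496 = 165.8170

$165.82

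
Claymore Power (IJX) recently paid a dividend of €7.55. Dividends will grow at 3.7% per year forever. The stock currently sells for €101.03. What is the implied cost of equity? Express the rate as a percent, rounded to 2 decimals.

11.45%

Rearranging the constant-growth DDM: r = D₁/P₀ + g.
D₁ = 7.55 × (1 + 0.037) = 7.8293.
r = 7.8293 / 101.03 + 0.037 = 0.07750 + 0.037 = 0.11450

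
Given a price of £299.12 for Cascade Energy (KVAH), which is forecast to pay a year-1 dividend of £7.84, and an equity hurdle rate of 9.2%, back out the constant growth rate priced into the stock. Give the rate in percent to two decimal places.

6.58%

From P₀ = D₁/(r − g), the implied growth is g = r − D₁/P₀.
g = 0.092 − 7.84/299.12 = 0.092 − 0.02621 = 0.06579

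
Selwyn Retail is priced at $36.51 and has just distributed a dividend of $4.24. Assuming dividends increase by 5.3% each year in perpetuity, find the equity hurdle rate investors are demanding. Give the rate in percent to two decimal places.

Rearranging the constant-growth DDM: r = D₁/P₀ + g.
D₁ = 4.24 × (1 + 0.053) = 4.4647.
r = 4.4647 / 36.51 + 0.053 = 0.12229 + 0.053 = 0.17529

17.53%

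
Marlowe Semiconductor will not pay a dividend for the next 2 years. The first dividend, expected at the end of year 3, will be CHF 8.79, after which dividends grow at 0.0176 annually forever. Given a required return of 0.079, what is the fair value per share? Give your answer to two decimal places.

CHF 122.96

Deferred-dividend DDM. At t=2 the remaining stream is a growing perpetuity with first payment D_3 = 8.79.
V_2 = D_3/(r−g) = 8.79/(0.079−0.0176) = 143.1596
P₀ = V_2/(1+r)^2 = 143.1596/(1+0.079)^2 = 122.9639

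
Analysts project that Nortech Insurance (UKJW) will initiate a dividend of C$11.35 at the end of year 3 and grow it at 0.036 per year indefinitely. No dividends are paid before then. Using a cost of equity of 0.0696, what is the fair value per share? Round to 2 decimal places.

C$295.27

Deferred-dividend DDM. At t=2 the remaining stream is a growing perpetuity with first payment D_3 = 11.35.
V_2 = D_3/(r−g) = 11.35/(0.0696−0.036) = 337.7976
P₀ = V_2/(1+r)^2 = 337.7976/(1+0.0696)^2 = 295.2662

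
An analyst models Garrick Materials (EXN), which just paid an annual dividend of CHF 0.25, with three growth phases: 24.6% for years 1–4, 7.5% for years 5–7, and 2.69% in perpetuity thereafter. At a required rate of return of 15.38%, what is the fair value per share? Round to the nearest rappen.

Three-stage DDM. Project D₁…D_7; terminal Gordon value at t=7 with g = 0.0269; discount at r = 0.1538.
D_1 = 0.3115
D_2 = 0.3881
D_3 = 0.4836
D_4 = 0.6026
D_5 = 0.6478
D_6 = 0.6964
D_7 = 0.7486
TV_7 = 0.7687/(0.1538−0.0269) = 6.0576
P₀ = Σ Dₜ/(1+r)ᵗ + TV_7/(1+r)^7 = 4.3286

CHF 4.33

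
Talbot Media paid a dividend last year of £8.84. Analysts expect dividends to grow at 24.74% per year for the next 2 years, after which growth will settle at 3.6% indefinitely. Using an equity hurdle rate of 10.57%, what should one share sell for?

£188.45

Two-stage DDM. Project D₁…D_2 at 0.2474, terminal growth 0.036, discount at r = 0.1057.
D_1 = 11.0270
D_2 = 13.7551
Terminal value at t=2: TV = D_3/(r−g) = 14.2503/(0.1057−0.036) = 204.4517
P₀ = 11.0270/(1+0.1057)^1 + 13.7551/(1+0.1057)^2 + 204.4517/(1+0.1057)^2 = 188.4546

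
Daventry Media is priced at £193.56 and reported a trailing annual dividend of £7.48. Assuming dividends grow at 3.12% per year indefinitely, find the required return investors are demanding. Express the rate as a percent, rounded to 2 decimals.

7.11%

Rearranging the constant-growth DDM: r = D₁/P₀ + g.
D₁ = 7.48 × (1 + 0.0312) = 7.7134.
r = 7.7134 / 193.56 + 0.0312 = 0.03985 + 0.0312 = 0.07105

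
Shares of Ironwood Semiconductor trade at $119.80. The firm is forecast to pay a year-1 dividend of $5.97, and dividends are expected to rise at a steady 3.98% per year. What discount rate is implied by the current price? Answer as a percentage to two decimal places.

Rearranging the constant-growth DDM: r = D₁/P₀ + g.
r = 5.9700 / 119.80 + 0.0398 = 0.04983 + 0.0398 = 0.08963

8.96%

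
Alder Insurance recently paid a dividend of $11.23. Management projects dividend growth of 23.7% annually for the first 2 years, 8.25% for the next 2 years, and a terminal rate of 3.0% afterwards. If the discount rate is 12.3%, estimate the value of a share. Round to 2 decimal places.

Three-stage DDM. Project D₁…D_4; terminal Gordon value at t=4 with g = 0.03; discount at r = 0.123.
D_1 = 13.8915
D_2 = 17.1838
D_3 = 18.6015
D_4 = 20.1361
TV_4 = 20.7402/(0.123−0.03) = 223.0125
P₀ = Σ Dₜ/(1+r)ᵗ + TV_4/(1+r)^4 = 192.0108

$192.01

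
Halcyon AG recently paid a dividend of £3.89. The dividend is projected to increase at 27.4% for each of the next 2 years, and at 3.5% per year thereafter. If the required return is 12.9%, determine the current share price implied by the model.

Two-stage DDM. Project D₁…D_2 at 0.274, terminal growth 0.035, discount at r = 0.129.
D_1 = 4.9559
D_2 = 6.3138
Terminal value at t=2: TV = D_3/(r−g) = 6.5347/(0.129−0.035) = 69.5186
P₀ = 4.9559/(1+0.129)^1 + 6.3138/(1+0.129)^2 + 69.5186/(1+0.129)^2 = 63.8827

£63.88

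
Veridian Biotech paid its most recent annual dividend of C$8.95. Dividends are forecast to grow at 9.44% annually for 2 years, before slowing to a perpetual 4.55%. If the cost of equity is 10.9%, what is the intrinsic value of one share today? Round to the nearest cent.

Two-stage DDM. Project D₁…D_2 at 0.0944, terminal growth 0.0455, discount at r = 0.109.
D_1 = 9.7949
D_2 = 10.7195
Terminal value at t=2: TV = D_3/(r−g) = 11.2073/(0.109−0.0455) = 176.4922
P₀ = 9.7949/(1+0.109)^1 + 10.7195/(1+0.109)^2 + 176.4922/(1+0.109)^2 = 161.0515

C$161.05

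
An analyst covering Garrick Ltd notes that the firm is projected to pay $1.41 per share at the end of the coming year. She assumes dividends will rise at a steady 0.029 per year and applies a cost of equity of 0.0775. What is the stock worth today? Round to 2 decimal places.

$29.07

Gordon growth model: P₀ = D₁/(r − g), with D₁ = 1.41 given directly.
P₀ = 1.4100 / (0.0775 − 0.029) = 1.4100 / 0.0485 = 29.0722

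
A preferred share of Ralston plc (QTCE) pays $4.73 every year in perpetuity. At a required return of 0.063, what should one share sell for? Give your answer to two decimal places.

$75.08

Zero-growth DDM (perpetuity): P₀ = D/r = 4.73 / 0.063 = 75.0794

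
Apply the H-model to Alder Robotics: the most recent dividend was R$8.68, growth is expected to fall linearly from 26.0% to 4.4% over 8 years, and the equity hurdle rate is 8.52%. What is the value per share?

H-model: P₀ = D₀[(1+g_L) + H(g_S−g_L)]/(r−g_L), with H = 8/2 = 4.
P₀ = 8.68 × [(1+0.044) + 4×(0.26−0.044)] / (0.0852−0.044)
   = 8.68 × 1.9080 / 0.0412 = 401.9767

R$401.98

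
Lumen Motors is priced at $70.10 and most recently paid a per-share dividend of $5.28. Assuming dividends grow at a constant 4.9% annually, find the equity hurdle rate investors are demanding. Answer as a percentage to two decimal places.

12.80%

Rearranging the constant-growth DDM: r = D₁/P₀ + g.
D₁ = 5.28 × (1 + 0.049) = 5.5387.
r = 5.5387 / 70.10 + 0.049 = 0.07901 + 0.049 = 0.12801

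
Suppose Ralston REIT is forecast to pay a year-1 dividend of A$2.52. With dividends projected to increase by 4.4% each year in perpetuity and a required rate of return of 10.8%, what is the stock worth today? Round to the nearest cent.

Gordon growth model: P₀ = D₁/(r − g), with D₁ = 2.52 given directly.
P₀ = 2.5200 / (0.108 − 0.044) = 2.5200 / 0.064 = 39.3750

A$39.38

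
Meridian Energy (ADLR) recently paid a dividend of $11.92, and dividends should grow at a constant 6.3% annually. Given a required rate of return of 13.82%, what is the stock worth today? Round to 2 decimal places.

$168.50

Gordon growth model: P₀ = D₁/(r − g). D₁ = 11.92 × (1 + 0.063) = 12.6710.
P₀ = 12.6710 / (0.1382 − 0.063) = 12.6710 / 0.0752 = 168.4968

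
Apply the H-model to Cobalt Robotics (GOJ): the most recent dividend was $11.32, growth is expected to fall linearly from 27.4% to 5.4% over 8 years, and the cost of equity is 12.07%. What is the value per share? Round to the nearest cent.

$328.23

H-model: P₀ = D₀[(1+g_L) + H(g_S−g_L)]/(r−g_L), with H = 8/2 = 4.
P₀ = 11.32 × [(1+0.054) + 4×(0.274−0.054)] / (0.1207−0.054)
   = 11.32 × 1.9340 / 0.0667 = 328.2291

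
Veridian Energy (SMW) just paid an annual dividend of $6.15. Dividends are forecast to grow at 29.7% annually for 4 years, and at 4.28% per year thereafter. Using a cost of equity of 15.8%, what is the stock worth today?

Two-stage DDM. Project D₁…D_4 at 0.297, terminal growth 0.0428, discount at r = 0.158.
D_1 = 7.9766
D_2 = 10.3456
D_3 = 13.4182
D_4 = 17.4034
Terminal value at t=4: TV = D_5/(r−g) = 18.1483/(0.158−0.0428) = 157.5374
P₀ = 7.9766/(1+0.158)^1 + 10.3456/(1+0.158)^2 + 13.4182/(1+0.158)^3 + 17.4034/(1+0.158)^4 + 157.5374/(1+0.158)^4 = 120.5318

$120.53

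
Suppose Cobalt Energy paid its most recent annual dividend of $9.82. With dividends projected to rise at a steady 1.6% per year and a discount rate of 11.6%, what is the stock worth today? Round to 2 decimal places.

$99.77

Gordon growth model: P₀ = D₁/(r − g). D₁ = 9.82 × (1 + 0.016) = 9.9771.
P₀ = 9.9771 / (0.116 − 0.016) = 9.9771 / 0.1 = 99.7712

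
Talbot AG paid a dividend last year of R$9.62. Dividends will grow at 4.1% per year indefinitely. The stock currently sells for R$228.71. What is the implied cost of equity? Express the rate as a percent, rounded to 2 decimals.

Rearranging the constant-growth DDM: r = D₁/P₀ + g.
D₁ = 9.62 × (1 + 0.041) = 10.0144.
r = 10.0144 / 228.71 + 0.041 = 0.04379 + 0.041 = 0.08479

8.48%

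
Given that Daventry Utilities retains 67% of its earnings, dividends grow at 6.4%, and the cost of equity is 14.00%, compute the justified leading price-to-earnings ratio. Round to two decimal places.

Payout ratio b = 1 − 0.67 = 0.33.
Justified leading P/E = b/(r−g) = 0.33/(0.14−0.064) = 4.3421

4.34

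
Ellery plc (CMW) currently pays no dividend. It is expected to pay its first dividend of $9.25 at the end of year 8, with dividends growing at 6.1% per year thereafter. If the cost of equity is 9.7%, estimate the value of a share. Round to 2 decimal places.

Deferred-dividend DDM. At t=7 the remaining stream is a growing perpetuity with first payment D_8 = 9.25.
V_7 = D_8/(r−g) = 9.25/(0.097−0.061) = 256.9444
P₀ = V_7/(1+r)^7 = 256.9444/(1+0.097)^7 = 134.3980

$134.40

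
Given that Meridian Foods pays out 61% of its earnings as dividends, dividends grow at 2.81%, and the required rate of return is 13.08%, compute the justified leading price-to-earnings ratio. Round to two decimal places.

5.94

Justified leading P/E = b/(r−g) = 0.61/(0.1308−0.0281) = 5.9396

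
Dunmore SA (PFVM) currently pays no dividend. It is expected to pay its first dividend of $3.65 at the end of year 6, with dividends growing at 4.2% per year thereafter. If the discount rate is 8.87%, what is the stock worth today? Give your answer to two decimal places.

Deferred-dividend DDM. At t=5 the remaining stream is a growing perpetuity with first payment D_6 = 3.65.
V_5 = D_6/(r−g) = 3.65/(0.0887−0.042) = 78.1585
P₀ = V_5/(1+r)^5 = 78.1585/(1+0.0887)^5 = 51.1016

$51.10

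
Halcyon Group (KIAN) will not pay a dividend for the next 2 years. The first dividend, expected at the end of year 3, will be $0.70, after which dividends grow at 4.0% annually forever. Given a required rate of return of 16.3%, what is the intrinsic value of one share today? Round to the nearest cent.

Deferred-dividend DDM. At t=2 the remaining stream is a growing perpetuity with first payment D_3 = 0.70.
V_2 = D_3/(r−g) = 0.70/(0.163−0.04) = 5.6911
P₀ = V_2/(1+r)^2 = 5.6911/(1+0.163)^2 = 4.2076

$4.21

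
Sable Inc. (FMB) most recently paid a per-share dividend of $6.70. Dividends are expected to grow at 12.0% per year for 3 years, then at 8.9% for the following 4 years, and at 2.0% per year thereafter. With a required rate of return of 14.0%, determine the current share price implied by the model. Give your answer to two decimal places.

$87.07

Three-stage DDM. Project D₁…D_7; terminal Gordon value at t=7 with g = 0.02; discount at r = 0.14.
D_1 = 7.5040
D_2 = 8.4045
D_3 = 9.4130
D_4 = 10.2508
D_5 = 11.1631
D_6 = 12.1566
D_7 = 13.2385
TV_7 = 13.5033/(0.14−0.02) = 112.5277
P₀ = Σ Dₜ/(1+r)ᵗ + TV_7/(1+r)^7 = 87.0693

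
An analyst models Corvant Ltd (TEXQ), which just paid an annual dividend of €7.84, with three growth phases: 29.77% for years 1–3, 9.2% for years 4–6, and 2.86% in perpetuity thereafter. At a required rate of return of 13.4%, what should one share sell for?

Three-stage DDM. Project D₁…D_6; terminal Gordon value at t=6 with g = 0.0286; discount at r = 0.134.
D_1 = 10.1740
D_2 = 13.2028
D_3 = 17.1332
D_4 = 18.7095
D_5 = 20.4307
D_6 = 22.3104
TV_6 = 22.9485/(0.134−0.0286) = 217.7273
P₀ = Σ Dₜ/(1+r)ᵗ + TV_6/(1+r)^6 = 166.0721

€166.07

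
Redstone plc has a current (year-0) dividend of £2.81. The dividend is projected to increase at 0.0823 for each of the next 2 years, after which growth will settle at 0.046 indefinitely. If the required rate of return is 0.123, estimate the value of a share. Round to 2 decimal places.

Two-stage DDM. Project D₁…D_2 at 0.0823, terminal growth 0.046, discount at r = 0.123.
D_1 = 3.0413
D_2 = 3.2916
Terminal value at t=2: TV = D_3/(r−g) = 3.4430/(0.123−0.046) = 44.7139
P₀ = 3.0413/(1+0.123)^1 + 3.2916/(1+0.123)^2 + 44.7139/(1+0.123)^2 = 40.7736

£40.77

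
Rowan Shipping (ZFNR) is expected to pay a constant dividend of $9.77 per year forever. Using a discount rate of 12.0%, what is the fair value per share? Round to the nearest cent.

Zero-growth DDM (perpetuity): P₀ = D/r = 9.77 / 0.12 = 81.4167

$81.42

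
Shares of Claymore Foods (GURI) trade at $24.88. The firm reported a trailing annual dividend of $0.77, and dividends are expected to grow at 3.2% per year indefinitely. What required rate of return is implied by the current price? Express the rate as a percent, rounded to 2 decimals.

Rearranging the constant-growth DDM: r = D₁/P₀ + g.
D₁ = 0.77 × (1 + 0.032) = 0.7946.
r = 0.7946 / 24.88 + 0.032 = 0.03194 + 0.032 = 0.06394

6.39%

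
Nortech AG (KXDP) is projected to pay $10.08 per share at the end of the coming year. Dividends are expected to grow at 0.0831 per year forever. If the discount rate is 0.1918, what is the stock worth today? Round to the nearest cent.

$92.73

Gordon growth model: P₀ = D₁/(r − g), with D₁ = 10.08 given directly.
P₀ = 10.0800 / (0.1918 − 0.0831) = 10.0800 / 0.1087 = 92.7323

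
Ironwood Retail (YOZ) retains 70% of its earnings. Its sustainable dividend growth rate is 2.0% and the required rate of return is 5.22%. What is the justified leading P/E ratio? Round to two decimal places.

9.32

Payout ratio b = 1 − 0.70 = 0.30.
Justified leading P/E = b/(r−g) = 0.30/(0.0522−0.02) = 9.3168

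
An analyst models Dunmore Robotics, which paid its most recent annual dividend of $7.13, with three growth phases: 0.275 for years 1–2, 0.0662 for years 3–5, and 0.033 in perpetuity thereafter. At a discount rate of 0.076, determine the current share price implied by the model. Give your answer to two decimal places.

$281.94

Three-stage DDM. Project D₁…D_5; terminal Gordon value at t=5 with g = 0.033; discount at r = 0.076.
D_1 = 9.0907
D_2 = 11.5907
D_3 = 12.3580
D_4 = 13.1761
D_5 = 14.0484
TV_5 = 14.5120/(0.076−0.033) = 337.4876
P₀ = Σ Dₜ/(1+r)ᵗ + TV_5/(1+r)^5 = 281.9392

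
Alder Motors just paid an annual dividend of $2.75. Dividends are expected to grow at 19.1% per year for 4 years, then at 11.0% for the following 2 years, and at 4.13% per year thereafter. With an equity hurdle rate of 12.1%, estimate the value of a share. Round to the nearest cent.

Three-stage DDM. Project D₁…D_6; terminal Gordon value at t=6 with g = 0.0413; discount at r = 0.121.
D_1 = 3.2753
D_2 = 3.9008
D_3 = 4.6459
D_4 = 5.5332
D_5 = 6.1419
D_6 = 6.8175
TV_6 = 7.0991/(0.121−0.0413) = 89.0724
P₀ = Σ Dₜ/(1+r)ᵗ + TV_6/(1+r)^6 = 64.6188

$64.62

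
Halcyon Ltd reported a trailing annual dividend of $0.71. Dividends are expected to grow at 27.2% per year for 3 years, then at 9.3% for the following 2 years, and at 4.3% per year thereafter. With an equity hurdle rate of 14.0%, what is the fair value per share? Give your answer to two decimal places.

Three-stage DDM. Project D₁…D_5; terminal Gordon value at t=5 with g = 0.043; discount at r = 0.14.
D_1 = 0.9031
D_2 = 1.1488
D_3 = 1.4612
D_4 = 1.5971
D_5 = 1.7457
TV_5 = 1.8207/(0.14−0.043) = 18.7704
P₀ = Σ Dₜ/(1+r)ᵗ + TV_5/(1+r)^5 = 14.2634

$14.26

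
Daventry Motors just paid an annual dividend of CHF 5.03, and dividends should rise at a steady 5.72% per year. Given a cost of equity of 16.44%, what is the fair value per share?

CHF 49.61

Gordon growth model: P₀ = D₁/(r − g). D₁ = 5.03 × (1 + 0.0572) = 5.3177.
P₀ = 5.3177 / (0.1644 − 0.0572) = 5.3177 / 0.1072 = 49.6056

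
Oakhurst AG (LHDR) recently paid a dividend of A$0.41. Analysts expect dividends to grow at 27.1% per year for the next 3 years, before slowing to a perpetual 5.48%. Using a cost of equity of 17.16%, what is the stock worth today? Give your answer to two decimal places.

Two-stage DDM. Project D₁…D_3 at 0.271, terminal growth 0.0548, discount at r = 0.1716.
D_1 = 0.5211
D_2 = 0.6623
D_3 = 0.8418
Terminal value at t=3: TV = D_4/(r−g) = 0.8880/(0.1716−0.0548) = 7.6023
P₀ = 0.5211/(1+0.1716)^1 + 0.6623/(1+0.1716)^2 + 0.8418/(1+0.1716)^3 + 7.6023/(1+0.1716)^3 = 6.1780

A$6.18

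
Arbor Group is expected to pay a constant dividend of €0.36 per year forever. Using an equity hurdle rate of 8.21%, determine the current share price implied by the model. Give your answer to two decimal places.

Zero-growth DDM (perpetuity): P₀ = D/r = 0.36 / 0.0821 = 4.3849

€4.38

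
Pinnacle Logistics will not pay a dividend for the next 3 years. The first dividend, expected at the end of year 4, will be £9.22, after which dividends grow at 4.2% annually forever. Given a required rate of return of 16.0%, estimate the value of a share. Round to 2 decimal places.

£50.06

Deferred-dividend DDM. At t=3 the remaining stream is a growing perpetuity with first payment D_4 = 9.22.
V_3 = D_4/(r−g) = 9.22/(0.16−0.042) = 78.1356
P₀ = V_3/(1+r)^3 = 78.1356/(1+0.16)^3 = 50.0582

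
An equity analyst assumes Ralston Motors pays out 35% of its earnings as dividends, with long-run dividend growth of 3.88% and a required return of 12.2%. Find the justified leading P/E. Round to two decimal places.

Justified leading P/E = b/(r−g) = 0.35/(0.122−0.0388) = 4.2067

4.21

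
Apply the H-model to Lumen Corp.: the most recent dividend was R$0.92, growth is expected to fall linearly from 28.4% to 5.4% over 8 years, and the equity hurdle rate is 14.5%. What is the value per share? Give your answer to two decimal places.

R$19.96

H-model: P₀ = D₀[(1+g_L) + H(g_S−g_L)]/(r−g_L), with H = 8/2 = 4.
P₀ = 0.92 × [(1+0.054) + 4×(0.284−0.054)] / (0.145−0.054)
   = 0.92 × 1.9740 / 0.091 = 19.9569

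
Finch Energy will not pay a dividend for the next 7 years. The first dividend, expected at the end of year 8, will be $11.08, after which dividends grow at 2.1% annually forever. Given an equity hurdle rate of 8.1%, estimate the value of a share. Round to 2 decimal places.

$107.06

Deferred-dividend DDM. At t=7 the remaining stream is a growing perpetuity with first payment D_8 = 11.08.
V_7 = D_8/(r−g) = 11.08/(0.081−0.021) = 184.6667
P₀ = V_7/(1+r)^7 = 184.6667/(1+0.081)^7 = 107.0554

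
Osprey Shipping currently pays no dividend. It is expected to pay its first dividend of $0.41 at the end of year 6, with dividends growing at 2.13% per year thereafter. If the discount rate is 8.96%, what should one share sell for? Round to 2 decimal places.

Deferred-dividend DDM. At t=5 the remaining stream is a growing perpetuity with first payment D_6 = 0.41.
V_5 = D_6/(r−g) = 0.41/(0.0896−0.0213) = 6.0029
P₀ = V_5/(1+r)^5 = 6.0029/(1+0.0896)^5 = 3.9087

$3.91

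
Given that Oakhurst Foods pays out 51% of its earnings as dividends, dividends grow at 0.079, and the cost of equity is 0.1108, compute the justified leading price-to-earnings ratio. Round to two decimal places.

16.04

Justified leading P/E = b/(r−g) = 0.51/(0.1108−0.079) = 16.0377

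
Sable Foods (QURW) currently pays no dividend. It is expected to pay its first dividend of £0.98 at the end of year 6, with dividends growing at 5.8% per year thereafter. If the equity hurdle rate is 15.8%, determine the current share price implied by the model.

£4.71

Deferred-dividend DDM. At t=5 the remaining stream is a growing perpetuity with first payment D_6 = 0.98.
V_5 = D_6/(r−g) = 0.98/(0.158−0.058) = 9.8000
P₀ = V_5/(1+r)^5 = 9.8000/(1+0.158)^5 = 4.7063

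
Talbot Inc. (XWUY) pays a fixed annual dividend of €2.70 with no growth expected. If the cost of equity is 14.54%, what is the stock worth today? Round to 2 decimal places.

€18.57

Zero-growth DDM (perpetuity): P₀ = D/r = 2.70 / 0.1454 = 18.5695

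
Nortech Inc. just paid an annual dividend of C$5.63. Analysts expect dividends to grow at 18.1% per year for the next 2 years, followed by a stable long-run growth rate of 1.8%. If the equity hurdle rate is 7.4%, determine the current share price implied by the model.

Two-stage DDM. Project D₁…D_2 at 0.181, terminal growth 0.018, discount at r = 0.074.
D_1 = 6.6490
D_2 = 7.8525
Terminal value at t=2: TV = D_3/(r−g) = 7.9938/(0.074−0.018) = 142.7473
P₀ = 6.6490/(1+0.074)^1 + 7.8525/(1+0.074)^2 + 142.7473/(1+0.074)^2 = 136.7526

C$136.75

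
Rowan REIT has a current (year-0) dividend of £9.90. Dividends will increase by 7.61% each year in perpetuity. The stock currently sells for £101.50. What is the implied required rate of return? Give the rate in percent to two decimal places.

18.11%

Rearranging the constant-growth DDM: r = D₁/P₀ + g.
D₁ = 9.90 × (1 + 0.0761) = 10.6534.
r = 10.6534 / 101.50 + 0.0761 = 0.10496 + 0.0761 = 0.18106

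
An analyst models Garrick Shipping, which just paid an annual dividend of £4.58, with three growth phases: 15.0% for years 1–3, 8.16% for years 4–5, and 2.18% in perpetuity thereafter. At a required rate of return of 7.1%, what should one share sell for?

Three-stage DDM. Project D₁…D_5; terminal Gordon value at t=5 with g = 0.0218; discount at r = 0.071.
D_1 = 5.2670
D_2 = 6.0570
D_3 = 6.9656
D_4 = 7.5340
D_5 = 8.1488
TV_5 = 8.3264/(0.071−0.0218) = 169.2362
P₀ = Σ Dₜ/(1+r)ᵗ + TV_5/(1+r)^5 = 147.4784

£147.48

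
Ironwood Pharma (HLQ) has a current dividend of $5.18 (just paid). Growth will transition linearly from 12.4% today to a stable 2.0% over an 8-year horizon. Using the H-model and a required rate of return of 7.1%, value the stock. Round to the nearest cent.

$145.85

H-model: P₀ = D₀[(1+g_L) + H(g_S−g_L)]/(r−g_L), with H = 8/2 = 4.
P₀ = 5.18 × [(1+0.02) + 4×(0.124−0.02)] / (0.071−0.02)
   = 5.18 × 1.4360 / 0.051 = 145.8525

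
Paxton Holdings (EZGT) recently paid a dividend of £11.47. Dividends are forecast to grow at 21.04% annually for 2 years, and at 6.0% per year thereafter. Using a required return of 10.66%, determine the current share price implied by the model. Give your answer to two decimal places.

Two-stage DDM. Project D₁…D_2 at 0.2104, terminal growth 0.06, discount at r = 0.1066.
D_1 = 13.8833
D_2 = 16.8043
Terminal value at t=2: TV = D_3/(r−g) = 17.8126/(0.1066−0.06) = 382.2445
P₀ = 13.8833/(1+0.1066)^1 + 16.8043/(1+0.1066)^2 + 382.2445/(1+0.1066)^2 = 338.4161

£338.42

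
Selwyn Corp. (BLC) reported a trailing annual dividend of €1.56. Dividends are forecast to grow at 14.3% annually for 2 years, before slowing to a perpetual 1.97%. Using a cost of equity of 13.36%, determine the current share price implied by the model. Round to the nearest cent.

€17.36

Two-stage DDM. Project D₁…D_2 at 0.143, terminal growth 0.0197, discount at r = 0.1336.
D_1 = 1.7831
D_2 = 2.0381
Terminal value at t=2: TV = D_3/(r−g) = 2.0782/(0.1336−0.0197) = 18.2459
P₀ = 1.7831/(1+0.1336)^1 + 2.0381/(1+0.1336)^2 + 18.2459/(1+0.1336)^2 = 17.3575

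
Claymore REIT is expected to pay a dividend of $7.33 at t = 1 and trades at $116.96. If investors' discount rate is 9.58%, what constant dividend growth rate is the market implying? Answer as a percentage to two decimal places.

From P₀ = D₁/(r − g), the implied growth is g = r − D₁/P₀.
g = 0.0958 − 7.33/116.96 = 0.0958 − 0.06267 = 0.03313

3.31%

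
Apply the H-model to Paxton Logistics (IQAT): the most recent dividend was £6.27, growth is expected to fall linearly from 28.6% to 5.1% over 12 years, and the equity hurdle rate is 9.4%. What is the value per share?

H-model: P₀ = D₀[(1+g_L) + H(g_S−g_L)]/(r−g_L), with H = 12/2 = 6.
P₀ = 6.27 × [(1+0.051) + 6×(0.286−0.051)] / (0.094−0.051)
   = 6.27 × 2.4610 / 0.043 = 358.8481

£358.85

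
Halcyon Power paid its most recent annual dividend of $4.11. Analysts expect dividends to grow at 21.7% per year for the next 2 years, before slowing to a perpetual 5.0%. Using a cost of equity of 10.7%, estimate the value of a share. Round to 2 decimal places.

$100.99

Two-stage DDM. Project D₁…D_2 at 0.217, terminal growth 0.05, discount at r = 0.107.
D_1 = 5.0019
D_2 = 6.0873
Terminal value at t=2: TV = D_3/(r−g) = 6.3916/(0.107−0.05) = 112.1340
P₀ = 5.0019/(1+0.107)^1 + 6.0873/(1+0.107)^2 + 112.1340/(1+0.107)^2 = 100.9902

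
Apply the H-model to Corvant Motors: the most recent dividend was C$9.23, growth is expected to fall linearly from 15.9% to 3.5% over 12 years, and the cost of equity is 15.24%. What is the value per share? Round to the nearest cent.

H-model: P₀ = D₀[(1+g_L) + H(g_S−g_L)]/(r−g_L), with H = 12/2 = 6.
P₀ = 9.23 × [(1+0.035) + 6×(0.159−0.035)] / (0.1524−0.035)
   = 9.23 × 1.7790 / 0.1174 = 139.8652

C$139.87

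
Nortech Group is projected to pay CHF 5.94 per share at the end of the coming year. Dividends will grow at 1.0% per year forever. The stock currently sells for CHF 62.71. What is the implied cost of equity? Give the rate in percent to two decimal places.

Rearranging the constant-growth DDM: r = D₁/P₀ + g.
r = 5.9400 / 62.71 + 0.01 = 0.09472 + 0.01 = 0.10472

10.47%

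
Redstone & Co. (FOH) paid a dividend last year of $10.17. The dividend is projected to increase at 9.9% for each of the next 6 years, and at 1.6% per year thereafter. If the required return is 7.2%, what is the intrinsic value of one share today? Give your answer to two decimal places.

$280.84

Two-stage DDM. Project D₁…D_6 at 0.099, terminal growth 0.016, discount at r = 0.072.
D_1 = 11.1768
D_2 = 12.2833
D_3 = 13.4994
D_4 = 14.8358
D_5 = 16.3046
D_6 = 17.9187
Terminal value at t=6: TV = D_7/(r−g) = 18.2054/(0.072−0.016) = 325.0969
P₀ = 11.1768/(1+0.072)^1 + 12.2833/(1+0.072)^2 + 13.4994/(1+0.072)^3 + 14.8358/(1+0.072)^4 + 16.3046/(1+0.072)^5 + 17.9187/(1+0.072)^6 + 325.0969/(1+0.072)^6 = 280.8428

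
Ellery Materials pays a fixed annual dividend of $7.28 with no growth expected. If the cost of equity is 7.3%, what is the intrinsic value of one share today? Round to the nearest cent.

$99.73

Zero-growth DDM (perpetuity): P₀ = D/r = 7.28 / 0.073 = 99.7260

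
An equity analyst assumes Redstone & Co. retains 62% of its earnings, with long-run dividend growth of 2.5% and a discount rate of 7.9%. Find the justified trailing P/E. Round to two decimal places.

7.21

Payout ratio b = 1 − 0.62 = 0.38.
Justified trailing P/E = b(1+g)/(r−g) = 0.38×(1+0.025)/(0.079−0.025) = 7.2130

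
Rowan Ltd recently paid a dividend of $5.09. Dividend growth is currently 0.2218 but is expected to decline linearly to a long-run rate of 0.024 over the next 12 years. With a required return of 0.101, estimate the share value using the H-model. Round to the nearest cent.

H-model: P₀ = D₀[(1+g_L) + H(g_S−g_L)]/(r−g_L), with H = 12/2 = 6.
P₀ = 5.09 × [(1+0.024) + 6×(0.2218−0.024)] / (0.101−0.024)
   = 5.09 × 2.2108 / 0.077 = 146.1425

$146.14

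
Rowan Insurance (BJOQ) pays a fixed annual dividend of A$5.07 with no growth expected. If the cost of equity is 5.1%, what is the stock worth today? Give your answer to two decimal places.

A$99.41

Zero-growth DDM (perpetuity): P₀ = D/r = 5.07 / 0.051 = 99.4118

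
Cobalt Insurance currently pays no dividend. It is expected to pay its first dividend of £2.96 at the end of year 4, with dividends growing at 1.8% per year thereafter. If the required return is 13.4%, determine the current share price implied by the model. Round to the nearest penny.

£17.50

Deferred-dividend DDM. At t=3 the remaining stream is a growing perpetuity with first payment D_4 = 2.96.
V_3 = D_4/(r−g) = 2.96/(0.134−0.018) = 25.5172
P₀ = V_3/(1+r)^3 = 25.5172/(1+0.134)^3 = 17.4982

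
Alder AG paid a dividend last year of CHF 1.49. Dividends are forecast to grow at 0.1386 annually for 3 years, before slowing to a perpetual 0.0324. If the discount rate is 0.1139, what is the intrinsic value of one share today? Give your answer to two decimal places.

Two-stage DDM. Project D₁…D_3 at 0.1386, terminal growth 0.0324, discount at r = 0.1139.
D_1 = 1.6965
D_2 = 1.9317
D_3 = 2.1994
Terminal value at t=3: TV = D_4/(r−g) = 2.2706/(0.1139−0.0324) = 27.8606
P₀ = 1.6965/(1+0.1139)^1 + 1.9317/(1+0.1139)^2 + 2.1994/(1+0.1139)^3 + 27.8606/(1+0.1139)^3 = 24.8294

CHF 24.83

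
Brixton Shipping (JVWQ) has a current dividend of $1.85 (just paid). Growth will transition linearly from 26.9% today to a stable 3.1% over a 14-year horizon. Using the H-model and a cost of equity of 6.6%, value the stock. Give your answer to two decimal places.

H-model: P₀ = D₀[(1+g_L) + H(g_S−g_L)]/(r−g_L), with H = 14/2 = 7.
P₀ = 1.85 × [(1+0.031) + 7×(0.269−0.031)] / (0.066−0.031)
   = 1.85 × 2.6970 / 0.035 = 142.5557

$142.56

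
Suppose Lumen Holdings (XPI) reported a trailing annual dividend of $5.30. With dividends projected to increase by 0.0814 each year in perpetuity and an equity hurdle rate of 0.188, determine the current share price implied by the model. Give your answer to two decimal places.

$53.77

Gordon growth model: P₀ = D₁/(r − g). D₁ = 5.30 × (1 + 0.0814) = 5.7314.
P₀ = 5.7314 / (0.188 − 0.0814) = 5.7314 / 0.1066 = 53.7657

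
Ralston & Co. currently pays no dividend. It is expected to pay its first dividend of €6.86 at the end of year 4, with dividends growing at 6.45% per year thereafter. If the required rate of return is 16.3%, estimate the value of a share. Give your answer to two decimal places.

Deferred-dividend DDM. At t=3 the remaining stream is a growing perpetuity with first payment D_4 = 6.86.
V_3 = D_4/(r−g) = 6.86/(0.163−0.0645) = 69.6447
P₀ = V_3/(1+r)^3 = 69.6447/(1+0.163)^3 = 44.2740

€44.27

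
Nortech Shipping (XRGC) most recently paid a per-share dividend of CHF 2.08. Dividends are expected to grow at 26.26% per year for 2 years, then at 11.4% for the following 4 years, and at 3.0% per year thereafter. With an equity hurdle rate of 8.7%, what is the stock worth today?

CHF 73.10

Three-stage DDM. Project D₁…D_6; terminal Gordon value at t=6 with g = 0.03; discount at r = 0.087.
D_1 = 2.6262
D_2 = 3.3159
D_3 = 3.6939
D_4 = 4.1150
D_5 = 4.5841
D_6 = 5.1066
TV_6 = 5.2598/(0.087−0.03) = 92.2780
P₀ = Σ Dₜ/(1+r)ᵗ + TV_6/(1+r)^6 = 73.1019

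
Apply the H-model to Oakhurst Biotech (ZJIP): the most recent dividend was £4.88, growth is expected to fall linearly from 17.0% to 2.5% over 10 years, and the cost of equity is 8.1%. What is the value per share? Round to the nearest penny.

£152.50

H-model: P₀ = D₀[(1+g_L) + H(g_S−g_L)]/(r−g_L), with H = 10/2 = 5.
P₀ = 4.88 × [(1+0.025) + 5×(0.17−0.025)] / (0.081−0.025)
   = 4.88 × 1.7500 / 0.056 = 152.5000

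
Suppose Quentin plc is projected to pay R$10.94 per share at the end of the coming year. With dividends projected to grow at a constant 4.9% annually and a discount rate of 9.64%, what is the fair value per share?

R$230.80

Gordon growth model: P₀ = D₁/(r − g), with D₁ = 10.94 given directly.
P₀ = 10.9400 / (0.0964 − 0.049) = 10.9400 / 0.0474 = 230.8017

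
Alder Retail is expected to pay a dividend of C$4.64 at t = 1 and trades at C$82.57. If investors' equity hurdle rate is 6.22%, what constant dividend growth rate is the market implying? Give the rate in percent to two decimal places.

0.60%

From P₀ = D₁/(r − g), the implied growth is g = r − D₁/P₀.
g = 0.0622 − 4.64/82.57 = 0.0622 − 0.05619 = 0.00601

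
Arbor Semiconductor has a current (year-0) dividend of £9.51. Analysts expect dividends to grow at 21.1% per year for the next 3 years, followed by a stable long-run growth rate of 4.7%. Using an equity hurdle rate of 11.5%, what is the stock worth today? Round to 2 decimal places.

Two-stage DDM. Project D₁…D_3 at 0.211, terminal growth 0.047, discount at r = 0.115.
D_1 = 11.5166
D_2 = 13.9466
D_3 = 16.8894
Terminal value at t=3: TV = D_4/(r−g) = 17.6831/(0.115−0.047) = 260.0463
P₀ = 11.5166/(1+0.115)^1 + 13.9466/(1+0.115)^2 + 16.8894/(1+0.115)^3 + 260.0463/(1+0.115)^3 = 221.3279

£221.33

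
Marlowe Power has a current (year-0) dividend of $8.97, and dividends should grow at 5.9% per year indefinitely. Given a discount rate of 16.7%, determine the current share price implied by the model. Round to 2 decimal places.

$87.96

Gordon growth model: P₀ = D₁/(r − g). D₁ = 8.97 × (1 + 0.059) = 9.4992.
P₀ = 9.4992 / (0.167 − 0.059) = 9.4992 / 0.108 = 87.9558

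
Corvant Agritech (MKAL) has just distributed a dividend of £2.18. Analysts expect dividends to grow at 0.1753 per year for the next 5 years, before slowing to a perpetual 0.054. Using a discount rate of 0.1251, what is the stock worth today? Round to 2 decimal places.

£52.65

Two-stage DDM. Project D₁…D_5 at 0.1753, terminal growth 0.054, discount at r = 0.1251.
D_1 = 2.5622
D_2 = 3.0113
D_3 = 3.5392
D_4 = 4.1596
D_5 = 4.8888
Terminal value at t=5: TV = D_6/(r−g) = 5.1528/(0.1251−0.054) = 72.4722
P₀ = 2.5622/(1+0.1251)^1 + 3.0113/(1+0.1251)^2 + 3.5392/(1+0.1251)^3 + 4.1596/(1+0.1251)^4 + 4.8888/(1+0.1251)^5 + 72.4722/(1+0.1251)^5 = 52.6478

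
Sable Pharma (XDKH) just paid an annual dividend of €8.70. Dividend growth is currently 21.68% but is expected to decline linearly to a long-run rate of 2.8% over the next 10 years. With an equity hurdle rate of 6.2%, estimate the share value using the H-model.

H-model: P₀ = D₀[(1+g_L) + H(g_S−g_L)]/(r−g_L), with H = 10/2 = 5.
P₀ = 8.70 × [(1+0.028) + 5×(0.2168−0.028)] / (0.062−0.028)
   = 8.70 × 1.9720 / 0.034 = 504.6000

€504.60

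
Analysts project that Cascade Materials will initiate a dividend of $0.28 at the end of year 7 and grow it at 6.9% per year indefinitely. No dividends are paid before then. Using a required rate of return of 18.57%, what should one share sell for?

$0.86

Deferred-dividend DDM. At t=6 the remaining stream is a growing perpetuity with first payment D_7 = 0.28.
V_6 = D_7/(r−g) = 0.28/(0.1857−0.069) = 2.3993
P₀ = V_6/(1+r)^6 = 2.3993/(1+0.1857)^6 = 0.8635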